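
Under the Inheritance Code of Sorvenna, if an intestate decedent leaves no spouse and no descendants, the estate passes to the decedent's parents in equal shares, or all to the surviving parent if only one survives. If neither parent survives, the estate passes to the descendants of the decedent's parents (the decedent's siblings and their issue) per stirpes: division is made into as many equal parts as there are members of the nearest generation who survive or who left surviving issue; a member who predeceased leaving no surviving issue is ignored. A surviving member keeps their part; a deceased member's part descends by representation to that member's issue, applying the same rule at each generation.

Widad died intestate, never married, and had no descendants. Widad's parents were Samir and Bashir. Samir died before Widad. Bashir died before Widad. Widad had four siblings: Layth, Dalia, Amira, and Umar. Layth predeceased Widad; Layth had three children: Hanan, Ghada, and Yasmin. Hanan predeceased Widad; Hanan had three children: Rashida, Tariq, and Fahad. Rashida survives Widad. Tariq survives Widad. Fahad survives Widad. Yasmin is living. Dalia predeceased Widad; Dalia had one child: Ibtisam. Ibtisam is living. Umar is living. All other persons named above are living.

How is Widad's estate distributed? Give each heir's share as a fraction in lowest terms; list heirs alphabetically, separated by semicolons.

Neither parent survives and there are no descendants, so the estate passes to Widad's siblings and their issue per stirpes.
The estate is divided into 4 equal shares of 1/4 among Layth, Dalia, Amira, Umar.
Layth predeceased; the 1/4 allotted to Layth's branch passes to Layth's issue by representation.
The 1/4 is divided into 3 equal shares of 1/12 among Hanan, Ghada, Yasmin.
Hanan predeceased; the 1/12 allotted to Hanan's branch passes to Hanan's issue by representation.
The 1/12 is divided into 3 equal shares of 1/36 among Rashida, Tariq, Fahad.
Rashida is living and takes 1/36.
Tariq is living and takes 1/36.
Fahad is living and takes 1/36.
Ghada is living and takes 1/12.
Yasmin is living and takes 1/12.
Dalia predeceased; the 1/4 allotted to Dalia's branch passes to Dalia's issue by representation.
Ibtisam is the sole taker at this level and receives the full 1/4.
Amira is living and takes 1/4.
Umar is living and takes 1/4.

Amira 1/4; Fahad 1/36; Ghada 1/12; Ibtisam 1/4; Rashida 1/36; Tariq 1/36; Umar 1/4; Yasmin 1/12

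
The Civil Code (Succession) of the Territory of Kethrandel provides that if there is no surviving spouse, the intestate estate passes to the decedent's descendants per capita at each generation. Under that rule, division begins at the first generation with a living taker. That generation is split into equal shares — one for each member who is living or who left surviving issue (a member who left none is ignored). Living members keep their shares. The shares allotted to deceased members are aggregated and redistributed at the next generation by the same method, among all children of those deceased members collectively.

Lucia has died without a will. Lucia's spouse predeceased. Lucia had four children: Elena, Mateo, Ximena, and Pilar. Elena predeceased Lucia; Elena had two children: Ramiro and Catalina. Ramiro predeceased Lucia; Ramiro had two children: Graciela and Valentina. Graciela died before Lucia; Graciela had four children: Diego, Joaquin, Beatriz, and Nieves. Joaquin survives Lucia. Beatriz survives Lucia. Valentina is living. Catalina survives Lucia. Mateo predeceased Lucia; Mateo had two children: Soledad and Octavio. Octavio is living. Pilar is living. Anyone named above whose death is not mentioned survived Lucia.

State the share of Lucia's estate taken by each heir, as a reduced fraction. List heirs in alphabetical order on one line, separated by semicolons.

There is no surviving spouse, so the entire estate passes to Lucia's descendants per capita at each generation.
At generation 1 (Elena, Mateo, Ximena, Pilar) there are 4 shares of (1)/4 = 1/4 each.
Living: Ximena and Pilar — each takes 1/4.
Deceased: Elena and Mateo. Their combined 1/2 is pooled and carried to generation 2.
At generation 2 (Ramiro, Catalina, Soledad, Octavio) there are 4 shares of (1/2)/4 = 1/8 each.
Living: Catalina, Soledad, and Octavio — each takes 1/8.
Deceased: Ramiro. That 1/8 share is carried to generation 3.
At generation 3 (Graciela, Valentina) there are 2 shares of (1/8)/2 = 1/16 each.
Living: Valentina — each takes 1/16.
Deceased: Graciela. That 1/16 share is carried to generation 4.
At generation 4 (Diego, Joaquin, Beatriz, Nieves) there are 4 shares of (1/16)/4 = 1/64 each.
Living: Diego, Joaquin, Beatriz, and Nieves — each takes 1/64.

Beatriz 1/64; Catalina 1/8; Diego 1/64; Joaquin 1/64; Nieves 1/64; Octavio 1/8; Pilar 1/4; Soledad 1/8; Valentina 1/16; Ximena 1/4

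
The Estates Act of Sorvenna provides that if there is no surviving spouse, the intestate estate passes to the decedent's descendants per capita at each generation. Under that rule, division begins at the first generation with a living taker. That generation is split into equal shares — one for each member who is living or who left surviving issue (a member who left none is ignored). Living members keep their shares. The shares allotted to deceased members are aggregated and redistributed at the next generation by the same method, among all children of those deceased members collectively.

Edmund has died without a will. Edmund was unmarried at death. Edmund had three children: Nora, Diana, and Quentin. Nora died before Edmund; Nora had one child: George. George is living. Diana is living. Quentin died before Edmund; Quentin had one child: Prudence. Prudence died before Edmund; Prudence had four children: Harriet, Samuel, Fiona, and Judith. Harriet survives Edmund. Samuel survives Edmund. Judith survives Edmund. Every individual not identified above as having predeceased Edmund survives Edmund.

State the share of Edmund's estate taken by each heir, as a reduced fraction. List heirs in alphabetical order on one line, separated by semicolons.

There is no surviving spouse, so the entire estate passes to Edmund's descendants per capita at each generation.
At generation 1 (Nora, Diana, Quentin) there are 3 shares of (1)/3 = 1/3 each.
Living: Diana — each takes 1/3.
Deceased: Nora and Quentin. Their combined 2/3 is pooled and carried to generation 2.
At generation 2 (George, Prudence) there are 2 shares of (2/3)/2 = 1/3 each.
Living: George — each takes 1/3.
Deceased: Prudence. That 1/3 share is carried to generation 3.
At generation 3 (Harriet, Samuel, Fiona, Judith) there are 4 shares of (1/3)/4 = 1/12 each.
Living: Harriet, Samuel, Fiona, and Judith — each takes 1/12.

Diana 1/3; Fiona 1/12; George 1/3; Harriet 1/12; Judith 1/12; Samuel 1/12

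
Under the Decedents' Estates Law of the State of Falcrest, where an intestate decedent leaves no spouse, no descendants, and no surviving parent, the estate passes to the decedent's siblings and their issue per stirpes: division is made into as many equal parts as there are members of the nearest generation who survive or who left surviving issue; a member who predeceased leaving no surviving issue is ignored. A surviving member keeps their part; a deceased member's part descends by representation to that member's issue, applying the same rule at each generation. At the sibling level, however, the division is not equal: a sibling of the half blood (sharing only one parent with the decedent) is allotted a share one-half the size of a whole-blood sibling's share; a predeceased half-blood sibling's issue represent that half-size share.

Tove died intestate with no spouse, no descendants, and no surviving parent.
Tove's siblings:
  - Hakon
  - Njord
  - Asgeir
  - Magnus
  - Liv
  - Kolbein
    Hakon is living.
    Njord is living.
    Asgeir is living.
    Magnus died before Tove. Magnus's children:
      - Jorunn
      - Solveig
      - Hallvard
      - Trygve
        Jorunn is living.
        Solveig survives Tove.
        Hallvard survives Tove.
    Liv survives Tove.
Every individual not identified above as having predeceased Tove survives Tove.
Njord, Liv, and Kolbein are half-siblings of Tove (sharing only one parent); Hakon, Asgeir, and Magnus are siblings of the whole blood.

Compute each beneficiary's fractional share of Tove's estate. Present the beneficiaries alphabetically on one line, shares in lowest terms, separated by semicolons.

Asgeir 2/9; Hakon 2/9; Hallvard 1/18; Jorunn 1/18; Kolbein 1/9; Liv 1/9; Njord 1/9; Solveig 1/18; Trygve 1/18

No spouse, descendants, or parent survives, so the estate passes to Tove's siblings per stirpes.
Half-blood siblings count for one-half the weight of whole-blood siblings at the initial division.
Dividing 1 in proportion to weights (total weight 9/2): Hakon (weight 1) → 2/9; Njord (weight 1/2) → 1/9; Asgeir (weight 1) → 2/9; Magnus (weight 1) → 2/9; Liv (weight 1/2) → 1/9; Kolbein (weight 1/2) → 1/9.
Hakon is living and takes 2/9.
Njord is living and takes 1/9.
Asgeir is living and takes 2/9.
Magnus predeceased; the 2/9 allotted to Magnus's branch passes to Magnus's issue by representation.
The 2/9 is divided into 4 equal shares of 1/18 among Jorunn, Solveig, Hallvard, Trygve.
Jorunn is living and takes 1/18.
Solveig is living and takes 1/18.
Hallvard is living and takes 1/18.
Trygve is living and takes 1/18.
Liv is living and takes 1/9.
Kolbein is living and takes 1/9.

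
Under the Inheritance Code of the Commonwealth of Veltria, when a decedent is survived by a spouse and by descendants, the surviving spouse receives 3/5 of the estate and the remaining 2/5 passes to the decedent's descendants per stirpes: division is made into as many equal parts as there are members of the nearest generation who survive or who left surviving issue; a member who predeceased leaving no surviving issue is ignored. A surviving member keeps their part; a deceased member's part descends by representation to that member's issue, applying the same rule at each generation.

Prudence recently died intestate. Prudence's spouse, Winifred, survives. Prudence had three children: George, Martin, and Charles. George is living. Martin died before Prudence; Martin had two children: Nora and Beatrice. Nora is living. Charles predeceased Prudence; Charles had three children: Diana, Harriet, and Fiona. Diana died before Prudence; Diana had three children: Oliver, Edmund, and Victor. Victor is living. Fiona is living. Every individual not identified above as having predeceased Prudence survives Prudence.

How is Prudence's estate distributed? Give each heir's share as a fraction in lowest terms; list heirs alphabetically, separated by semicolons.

Beatrice 1/15; Edmund 2/135; Fiona 2/45; George 2/15; Harriet 2/45; Nora 1/15; Oliver 2/135; Victor 2/135; Winifred 3/5

Winifred, as surviving spouse, takes 3/5.
The remaining 2/5 passes to Prudence's descendants per stirpes.
The 2/5 is divided into 3 equal shares of 2/15 among George, Martin, Charles.
George is living and takes 2/15.
Martin predeceased; the 2/15 allotted to Martin's branch passes to Martin's issue by representation.
The 2/15 is divided into 2 equal shares of 1/15 among Nora, Beatrice.
Nora is living and takes 1/15.
Beatrice is living and takes 1/15.
Charles predeceased; the 2/15 allotted to Charles's branch passes to Charles's issue by representation.
The 2/15 is divided into 3 equal shares of 2/45 among Diana, Harriet, Fiona.
Diana predeceased; the 2/45 allotted to Diana's branch passes to Diana's issue by representation.
The 2/45 is divided into 3 equal shares of 2/135 among Oliver, Edmund, Victor.
Oliver is living and takes 2/135.
Edmund is living and takes 2/135.
Victor is living and takes 2/135.
Harriet is living and takes 2/45.
Fiona is living and takes 2/45.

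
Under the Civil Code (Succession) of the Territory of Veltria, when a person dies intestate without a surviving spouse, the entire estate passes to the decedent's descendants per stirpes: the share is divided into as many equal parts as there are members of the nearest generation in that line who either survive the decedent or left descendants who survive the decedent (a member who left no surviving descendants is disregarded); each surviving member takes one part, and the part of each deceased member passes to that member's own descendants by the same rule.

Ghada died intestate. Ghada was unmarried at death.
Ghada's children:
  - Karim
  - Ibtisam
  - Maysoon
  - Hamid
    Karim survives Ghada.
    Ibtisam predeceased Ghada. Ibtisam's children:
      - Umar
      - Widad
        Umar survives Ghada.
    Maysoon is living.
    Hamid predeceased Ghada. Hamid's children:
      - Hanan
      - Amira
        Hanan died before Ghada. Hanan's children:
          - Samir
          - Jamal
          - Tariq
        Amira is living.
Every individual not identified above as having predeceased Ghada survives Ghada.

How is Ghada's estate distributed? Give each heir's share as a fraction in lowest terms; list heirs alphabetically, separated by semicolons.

Amira 1/8; Jamal 1/24; Karim 1/4; Maysoon 1/4; Samir 1/24; Tariq 1/24; Umar 1/8; Widad 1/8

There is no surviving spouse, so the entire estate passes to Ghada's descendants per stirpes.
The estate is divided into 4 equal shares of 1/4 among Karim, Ibtisam, Maysoon, Hamid.
Karim is living and takes 1/4.
Ibtisam predeceased; the 1/4 allotted to Ibtisam's branch passes to Ibtisam's issue by representation.
The 1/4 is divided into 2 equal shares of 1/8 among Umar, Widad.
Umar is living and takes 1/8.
Widad is living and takes 1/8.
Maysoon is living and takes 1/4.
Hamid predeceased; the 1/4 allotted to Hamid's branch passes to Hamid's issue by representation.
The 1/4 is divided into 2 equal shares of 1/8 among Hanan, Amira.
Hanan predeceased; the 1/8 allotted to Hanan's branch passes to Hanan's issue by representation.
The 1/8 is divided into 3 equal shares of 1/24 among Samir, Jamal, Tariq.
Samir is living and takes 1/24.
Jamal is living and takes 1/24.
Tariq is living and takes 1/24.
Amira is living and takes 1/8.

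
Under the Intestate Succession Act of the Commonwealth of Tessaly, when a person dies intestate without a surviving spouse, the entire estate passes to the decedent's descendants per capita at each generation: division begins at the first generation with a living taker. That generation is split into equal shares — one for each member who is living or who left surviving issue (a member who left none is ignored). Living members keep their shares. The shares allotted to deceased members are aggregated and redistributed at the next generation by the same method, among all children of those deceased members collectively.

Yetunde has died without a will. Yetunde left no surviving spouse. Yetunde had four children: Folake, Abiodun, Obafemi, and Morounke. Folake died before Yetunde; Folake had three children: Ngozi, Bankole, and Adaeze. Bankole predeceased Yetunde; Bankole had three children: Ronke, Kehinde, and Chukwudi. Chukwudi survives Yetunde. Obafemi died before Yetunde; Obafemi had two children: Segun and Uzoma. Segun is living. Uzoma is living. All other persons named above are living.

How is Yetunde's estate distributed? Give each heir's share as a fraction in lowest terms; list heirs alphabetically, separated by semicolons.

Abiodun 1/4; Adaeze 1/10; Chukwudi 1/30; Kehinde 1/30; Morounke 1/4; Ngozi 1/10; Ronke 1/30; Segun 1/10; Uzoma 1/10

There is no surviving spouse, so the entire estate passes to Yetunde's descendants per capita at each generation.
At generation 1 (Folake, Abiodun, Obafemi, Morounke) there are 4 shares of (1)/4 = 1/4 each.
Living: Abiodun and Morounke — each takes 1/4.
Deceased: Folake and Obafemi. Their combined 1/2 is pooled and carried to generation 2.
At generation 2 (Ngozi, Bankole, Adaeze, Segun, Uzoma) there are 5 shares of (1/2)/5 = 1/10 each.
Living: Ngozi, Adaeze, Segun, and Uzoma — each takes 1/10.
Deceased: Bankole. That 1/10 share is carried to generation 3.
At generation 3 (Ronke, Kehinde, Chukwudi) there are 3 shares of (1/10)/3 = 1/30 each.
Living: Ronke, Kehinde, and Chukwudi — each takes 1/30.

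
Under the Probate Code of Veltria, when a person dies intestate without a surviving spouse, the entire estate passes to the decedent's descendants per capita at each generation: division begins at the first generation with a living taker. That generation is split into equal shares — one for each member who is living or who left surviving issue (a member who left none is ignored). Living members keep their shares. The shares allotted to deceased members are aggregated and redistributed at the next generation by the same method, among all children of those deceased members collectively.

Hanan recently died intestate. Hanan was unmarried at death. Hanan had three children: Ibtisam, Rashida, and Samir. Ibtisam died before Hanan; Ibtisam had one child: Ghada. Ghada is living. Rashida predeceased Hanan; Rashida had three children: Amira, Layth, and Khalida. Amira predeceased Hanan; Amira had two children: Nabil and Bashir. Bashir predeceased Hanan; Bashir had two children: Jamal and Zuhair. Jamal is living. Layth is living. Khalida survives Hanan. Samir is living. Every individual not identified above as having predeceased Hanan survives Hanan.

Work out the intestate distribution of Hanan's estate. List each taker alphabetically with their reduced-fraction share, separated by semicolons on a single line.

Ghada 1/6; Jamal 1/24; Khalida 1/6; Layth 1/6; Nabil 1/12; Samir 1/3; Zuhair 1/24

There is no surviving spouse, so the entire estate passes to Hanan's descendants per capita at each generation.
At generation 1 (Ibtisam, Rashida, Samir) there are 3 shares of (1)/3 = 1/3 each.
Living: Samir — each takes 1/3.
Deceased: Ibtisam and Rashida. Their combined 2/3 is pooled and carried to generation 2.
At generation 2 (Ghada, Amira, Layth, Khalida) there are 4 shares of (2/3)/4 = 1/6 each.
Living: Ghada, Layth, and Khalida — each takes 1/6.
Deceased: Amira. That 1/6 share is carried to generation 3.
At generation 3 (Nabil, Bashir) there are 2 shares of (1/6)/2 = 1/12 each.
Living: Nabil — each takes 1/12.
Deceased: Bashir. That 1/12 share is carried to generation 4.
At generation 4 (Jamal, Zuhair) there are 2 shares of (1/12)/2 = 1/24 each.
Living: Jamal and Zuhair — each takes 1/24.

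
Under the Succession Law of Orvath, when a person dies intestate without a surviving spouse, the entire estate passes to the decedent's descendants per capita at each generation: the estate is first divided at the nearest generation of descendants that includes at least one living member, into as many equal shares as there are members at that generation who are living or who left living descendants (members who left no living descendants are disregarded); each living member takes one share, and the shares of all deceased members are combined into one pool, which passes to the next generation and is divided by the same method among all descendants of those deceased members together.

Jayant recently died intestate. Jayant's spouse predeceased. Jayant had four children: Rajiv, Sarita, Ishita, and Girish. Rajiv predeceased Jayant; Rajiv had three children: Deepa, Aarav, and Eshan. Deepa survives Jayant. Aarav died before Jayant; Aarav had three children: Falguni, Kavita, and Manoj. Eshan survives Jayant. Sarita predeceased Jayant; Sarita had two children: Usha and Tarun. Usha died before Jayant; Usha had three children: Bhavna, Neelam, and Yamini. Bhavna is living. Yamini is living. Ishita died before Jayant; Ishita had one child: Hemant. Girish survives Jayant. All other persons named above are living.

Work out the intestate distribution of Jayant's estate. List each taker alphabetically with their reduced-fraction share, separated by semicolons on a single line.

There is no surviving spouse, so the entire estate passes to Jayant's descendants per capita at each generation.
At generation 1 (Rajiv, Sarita, Ishita, Girish) there are 4 shares of (1)/4 = 1/4 each.
Living: Girish — each takes 1/4.
Deceased: Rajiv, Sarita, and Ishita. Their combined 3/4 is pooled and carried to generation 2.
At generation 2 (Deepa, Aarav, Eshan, Usha, Tarun, Hemant) there are 6 shares of (3/4)/6 = 1/8 each.
Living: Deepa, Eshan, Tarun, and Hemant — each takes 1/8.
Deceased: Aarav and Usha. Their combined 1/4 is pooled and carried to generation 3.
At generation 3 (Falguni, Kavita, Manoj, Bhavna, Neelam, Yamini) there are 6 shares of (1/4)/6 = 1/24 each.
Living: Falguni, Kavita, Manoj, Bhavna, Neelam, and Yamini — each takes 1/24.

Bhavna 1/24; Deepa 1/8; Eshan 1/8; Falguni 1/24; Girish 1/4; Hemant 1/8; Kavita 1/24; Manoj 1/24; Neelam 1/24; Tarun 1/8; Yamini 1/24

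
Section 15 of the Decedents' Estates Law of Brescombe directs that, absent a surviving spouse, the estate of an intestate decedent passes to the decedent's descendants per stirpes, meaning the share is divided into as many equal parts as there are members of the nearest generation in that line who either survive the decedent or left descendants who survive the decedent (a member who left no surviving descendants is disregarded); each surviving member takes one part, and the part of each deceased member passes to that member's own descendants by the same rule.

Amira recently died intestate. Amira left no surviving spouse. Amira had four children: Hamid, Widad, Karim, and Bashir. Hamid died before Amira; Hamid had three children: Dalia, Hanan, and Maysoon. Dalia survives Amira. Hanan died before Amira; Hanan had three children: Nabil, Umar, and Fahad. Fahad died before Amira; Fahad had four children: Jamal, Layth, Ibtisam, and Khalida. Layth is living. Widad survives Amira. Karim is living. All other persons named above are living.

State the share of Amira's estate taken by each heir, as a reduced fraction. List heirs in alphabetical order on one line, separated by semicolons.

There is no surviving spouse, so the entire estate passes to Amira's descendants per stirpes.
The estate is divided into 4 equal shares of 1/4 among Hamid, Widad, Karim, Bashir.
Hamid predeceased; the 1/4 allotted to Hamid's branch passes to Hamid's issue by representation.
The 1/4 is divided into 3 equal shares of 1/12 among Dalia, Hanan, Maysoon.
Dalia is living and takes 1/12.
Hanan predeceased; the 1/12 allotted to Hanan's branch passes to Hanan's issue by representation.
The 1/12 is divided into 3 equal shares of 1/36 among Nabil, Umar, Fahad.
Nabil is living and takes 1/36.
Umar is living and takes 1/36.
Fahad predeceased; the 1/36 allotted to Fahad's branch passes to Fahad's issue by representation.
The 1/36 is divided into 4 equal shares of 1/144 among Jamal, Layth, Ibtisam, Khalida.
Jamal is living and takes 1/144.
Layth is living and takes 1/144.
Ibtisam is living and takes 1/144.
Khalida is living and takes 1/144.
Maysoon is living and takes 1/12.
Widad is living and takes 1/4.
Karim is living and takes 1/4.
Bashir is living and takes 1/4.

Bashir 1/4; Dalia 1/12; Ibtisam 1/144; Jamal 1/144; Karim 1/4; Khalida 1/144; Layth 1/144; Maysoon 1/12; Nabil 1/36; Umar 1/36; Widad 1/4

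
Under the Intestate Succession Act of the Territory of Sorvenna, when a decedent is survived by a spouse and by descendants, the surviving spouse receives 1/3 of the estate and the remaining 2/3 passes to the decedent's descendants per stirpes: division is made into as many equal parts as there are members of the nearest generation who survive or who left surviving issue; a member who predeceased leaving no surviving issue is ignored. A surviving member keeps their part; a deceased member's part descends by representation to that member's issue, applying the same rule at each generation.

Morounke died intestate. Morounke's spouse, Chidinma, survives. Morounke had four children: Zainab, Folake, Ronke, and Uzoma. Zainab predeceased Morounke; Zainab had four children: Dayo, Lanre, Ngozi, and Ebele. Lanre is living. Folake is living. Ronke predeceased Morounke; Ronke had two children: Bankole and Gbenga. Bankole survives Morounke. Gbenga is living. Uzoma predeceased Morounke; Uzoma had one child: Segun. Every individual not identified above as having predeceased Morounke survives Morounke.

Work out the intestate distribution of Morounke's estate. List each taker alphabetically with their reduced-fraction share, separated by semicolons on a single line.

Chidinma, as surviving spouse, takes 1/3.
The remaining 2/3 passes to Morounke's descendants per stirpes.
The 2/3 is divided into 4 equal shares of 1/6 among Zainab, Folake, Ronke, Uzoma.
Zainab predeceased; the 1/6 allotted to Zainab's branch passes to Zainab's issue by representation.
The 1/6 is divided into 4 equal shares of 1/24 among Dayo, Lanre, Ngozi, Ebele.
Dayo is living and takes 1/24.
Lanre is living and takes 1/24.
Ngozi is living and takes 1/24.
Ebele is living and takes 1/24.
Folake is living and takes 1/6.
Ronke predeceased; the 1/6 allotted to Ronke's branch passes to Ronke's issue by representation.
The 1/6 is divided into 2 equal shares of 1/12 among Bankole, Gbenga.
Bankole is living and takes 1/12.
Gbenga is living and takes 1/12.
Uzoma predeceased; the 1/6 allotted to Uzoma's branch passes to Uzoma's issue by representation.
Segun is the sole taker at this level and receives the full 1/6.

Bankole 1/12; Chidinma 1/3; Dayo 1/24; Ebele 1/24; Folake 1/6; Gbenga 1/12; Lanre 1/24; Ngozi 1/24; Segun 1/6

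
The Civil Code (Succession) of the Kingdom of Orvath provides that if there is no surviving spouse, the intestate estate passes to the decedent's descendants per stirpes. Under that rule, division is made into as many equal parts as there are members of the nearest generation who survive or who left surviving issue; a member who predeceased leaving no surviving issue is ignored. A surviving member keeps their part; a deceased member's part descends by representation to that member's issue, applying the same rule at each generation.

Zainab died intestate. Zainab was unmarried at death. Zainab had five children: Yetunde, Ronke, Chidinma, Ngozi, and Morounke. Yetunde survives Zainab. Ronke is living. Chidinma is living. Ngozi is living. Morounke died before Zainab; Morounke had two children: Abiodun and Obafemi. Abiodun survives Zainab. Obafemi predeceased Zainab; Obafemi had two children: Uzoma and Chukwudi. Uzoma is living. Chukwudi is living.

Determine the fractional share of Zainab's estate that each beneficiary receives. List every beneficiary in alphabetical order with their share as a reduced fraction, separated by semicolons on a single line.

Abiodun 1/10; Chidinma 1/5; Chukwudi 1/20; Ngozi 1/5; Ronke 1/5; Uzoma 1/20; Yetunde 1/5

There is no surviving spouse, so the entire estate passes to Zainab's descendants per stirpes.
The estate is divided into 5 equal shares of 1/5 among Yetunde, Ronke, Chidinma, Ngozi, Morounke.
Yetunde is living and takes 1/5.
Ronke is living and takes 1/5.
Chidinma is living and takes 1/5.
Ngozi is living and takes 1/5.
Morounke predeceased; the 1/5 allotted to Morounke's branch passes to Morounke's issue by representation.
The 1/5 is divided into 2 equal shares of 1/10 among Abiodun, Obafemi.
Abiodun is living and takes 1/10.
Obafemi predeceased; the 1/10 allotted to Obafemi's branch passes to Obafemi's issue by representation.
The 1/10 is divided into 2 equal shares of 1/20 among Uzoma, Chukwudi.
Uzoma is living and takes 1/20.
Chukwudi is living and takes 1/20.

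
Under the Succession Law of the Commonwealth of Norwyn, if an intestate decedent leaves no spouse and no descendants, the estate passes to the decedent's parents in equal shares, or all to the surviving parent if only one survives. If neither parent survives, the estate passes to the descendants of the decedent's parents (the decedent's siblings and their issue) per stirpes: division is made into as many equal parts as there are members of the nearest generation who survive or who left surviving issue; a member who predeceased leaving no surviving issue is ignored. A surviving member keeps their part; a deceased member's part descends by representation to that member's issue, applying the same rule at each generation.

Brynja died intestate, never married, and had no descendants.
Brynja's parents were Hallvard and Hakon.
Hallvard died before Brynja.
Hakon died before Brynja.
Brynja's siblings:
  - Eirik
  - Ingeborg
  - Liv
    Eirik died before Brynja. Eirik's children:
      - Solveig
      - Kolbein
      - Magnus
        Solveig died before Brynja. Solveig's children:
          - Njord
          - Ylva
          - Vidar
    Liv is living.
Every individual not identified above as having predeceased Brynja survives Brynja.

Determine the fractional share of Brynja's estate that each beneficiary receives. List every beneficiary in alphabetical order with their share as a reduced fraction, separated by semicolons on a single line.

Neither parent survives and there are no descendants, so the estate passes to Brynja's siblings and their issue per stirpes.
The estate is divided into 3 equal shares of 1/3 among Eirik, Ingeborg, Liv.
Eirik predeceased; the 1/3 allotted to Eirik's branch passes to Eirik's issue by representation.
The 1/3 is divided into 3 equal shares of 1/9 among Solveig, Kolbein, Magnus.
Solveig predeceased; the 1/9 allotted to Solveig's branch passes to Solveig's issue by representation.
The 1/9 is divided into 3 equal shares of 1/27 among Njord, Ylva, Vidar.
Njord is living and takes 1/27.
Ylva is living and takes 1/27.
Vidar is living and takes 1/27.
Kolbein is living and takes 1/9.
Magnus is living and takes 1/9.
Ingeborg is living and takes 1/3.
Liv is living and takes 1/3.

Ingeborg 1/3; Kolbein 1/9; Liv 1/3; Magnus 1/9; Njord 1/27; Vidar 1/27; Ylva 1/27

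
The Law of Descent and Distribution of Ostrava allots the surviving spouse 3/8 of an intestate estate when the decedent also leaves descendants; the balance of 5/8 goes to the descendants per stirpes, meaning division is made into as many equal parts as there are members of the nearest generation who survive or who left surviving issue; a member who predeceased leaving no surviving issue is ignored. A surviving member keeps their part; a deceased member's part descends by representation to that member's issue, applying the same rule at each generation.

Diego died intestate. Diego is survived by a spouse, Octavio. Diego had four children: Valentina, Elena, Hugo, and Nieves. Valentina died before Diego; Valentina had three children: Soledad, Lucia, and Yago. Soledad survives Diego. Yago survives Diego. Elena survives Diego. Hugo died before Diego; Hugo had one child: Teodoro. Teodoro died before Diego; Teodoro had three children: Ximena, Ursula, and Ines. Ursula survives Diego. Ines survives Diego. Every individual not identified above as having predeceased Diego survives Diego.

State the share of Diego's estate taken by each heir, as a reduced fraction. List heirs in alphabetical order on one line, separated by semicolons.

Elena 5/32; Ines 5/96; Lucia 5/96; Nieves 5/32; Octavio 3/8; Soledad 5/96; Ursula 5/96; Ximena 5/96; Yago 5/96

Octavio, as surviving spouse, takes 3/8.
The remaining 5/8 passes to Diego's descendants per stirpes.
The 5/8 is divided into 4 equal shares of 5/32 among Valentina, Elena, Hugo, Nieves.
Valentina predeceased; the 5/32 allotted to Valentina's branch passes to Valentina's issue by representation.
The 5/32 is divided into 3 equal shares of 5/96 among Soledad, Lucia, Yago.
Soledad is living and takes 5/96.
Lucia is living and takes 5/96.
Yago is living and takes 5/96.
Elena is living and takes 5/32.
Hugo predeceased; the 5/32 allotted to Hugo's branch passes to Hugo's issue by representation.
Teodoro's line is the sole branch at this level, so the full 5/32 passes to Teodoro's issue by representation.
The 5/32 is divided into 3 equal shares of 5/96 among Ximena, Ursula, Ines.
Ximena is living and takes 5/96.
Ursula is living and takes 5/96.
Ines is living and takes 5/96.
Nieves is living and takes 5/32.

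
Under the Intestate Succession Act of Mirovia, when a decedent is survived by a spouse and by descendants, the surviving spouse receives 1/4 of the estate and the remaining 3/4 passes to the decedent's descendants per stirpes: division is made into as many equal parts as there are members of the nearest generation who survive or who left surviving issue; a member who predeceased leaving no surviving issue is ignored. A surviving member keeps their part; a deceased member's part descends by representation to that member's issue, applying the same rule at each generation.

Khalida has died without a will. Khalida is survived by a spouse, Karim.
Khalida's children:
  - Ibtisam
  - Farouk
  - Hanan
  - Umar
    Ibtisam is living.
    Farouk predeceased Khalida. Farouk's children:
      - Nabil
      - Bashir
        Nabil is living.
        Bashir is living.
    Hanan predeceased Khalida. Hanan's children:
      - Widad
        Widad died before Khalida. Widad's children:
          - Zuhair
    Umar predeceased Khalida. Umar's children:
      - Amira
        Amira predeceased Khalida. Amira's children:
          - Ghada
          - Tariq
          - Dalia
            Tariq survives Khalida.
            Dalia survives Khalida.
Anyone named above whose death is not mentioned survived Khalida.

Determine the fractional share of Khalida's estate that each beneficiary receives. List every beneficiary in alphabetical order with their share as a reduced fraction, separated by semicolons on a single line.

Bashir 3/32; Dalia 1/16; Ghada 1/16; Ibtisam 3/16; Karim 1/4; Nabil 3/32; Tariq 1/16; Zuhair 3/16

Karim, as surviving spouse, takes 1/4.
The remaining 3/4 passes to Khalida's descendants per stirpes.
The 3/4 is divided into 4 equal shares of 3/16 among Ibtisam, Farouk, Hanan, Umar.
Ibtisam is living and takes 3/16.
Farouk predeceased; the 3/16 allotted to Farouk's branch passes to Farouk's issue by representation.
The 3/16 is divided into 2 equal shares of 3/32 among Nabil, Bashir.
Nabil is living and takes 3/32.
Bashir is living and takes 3/32.
Hanan predeceased; the 3/16 allotted to Hanan's branch passes to Hanan's issue by representation.
Widad's line is the sole branch at this level, so the full 3/16 passes to Widad's issue by representation.
Zuhair is the sole taker at this level and receives the full 3/16.
Umar predeceased; the 3/16 allotted to Umar's branch passes to Umar's issue by representation.
Amira's line is the sole branch at this level, so the full 3/16 passes to Amira's issue by representation.
The 3/16 is divided into 3 equal shares of 1/16 among Ghada, Tariq, Dalia.
Ghada is living and takes 1/16.
Tariq is living and takes 1/16.
Dalia is living and takes 1/16.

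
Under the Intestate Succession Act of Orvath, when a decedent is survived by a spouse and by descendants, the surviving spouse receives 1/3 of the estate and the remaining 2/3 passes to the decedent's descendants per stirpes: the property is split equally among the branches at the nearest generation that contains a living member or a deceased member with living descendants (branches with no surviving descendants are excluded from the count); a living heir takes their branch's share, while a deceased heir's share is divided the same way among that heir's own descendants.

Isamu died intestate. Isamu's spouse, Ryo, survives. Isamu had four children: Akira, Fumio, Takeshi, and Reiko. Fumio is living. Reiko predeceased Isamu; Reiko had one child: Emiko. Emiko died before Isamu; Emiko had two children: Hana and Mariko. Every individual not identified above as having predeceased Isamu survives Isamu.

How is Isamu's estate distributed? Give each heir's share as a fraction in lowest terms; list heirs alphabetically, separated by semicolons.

Ryo, as surviving spouse, takes 1/3.
The remaining 2/3 passes to Isamu's descendants per stirpes.
The 2/3 is divided into 4 equal shares of 1/6 among Akira, Fumio, Takeshi, Reiko.
Akira is living and takes 1/6.
Fumio is living and takes 1/6.
Takeshi is living and takes 1/6.
Reiko predeceased; the 1/6 allotted to Reiko's branch passes to Reiko's issue by representation.
Emiko's line is the sole branch at this level, so the full 1/6 passes to Emiko's issue by representation.
The 1/6 is divided into 2 equal shares of 1/12 among Hana, Mariko.
Hana is living and takes 1/12.
Mariko is living and takes 1/12.

Akira 1/6; Fumio 1/6; Hana 1/12; Mariko 1/12; Ryo 1/3; Takeshi 1/6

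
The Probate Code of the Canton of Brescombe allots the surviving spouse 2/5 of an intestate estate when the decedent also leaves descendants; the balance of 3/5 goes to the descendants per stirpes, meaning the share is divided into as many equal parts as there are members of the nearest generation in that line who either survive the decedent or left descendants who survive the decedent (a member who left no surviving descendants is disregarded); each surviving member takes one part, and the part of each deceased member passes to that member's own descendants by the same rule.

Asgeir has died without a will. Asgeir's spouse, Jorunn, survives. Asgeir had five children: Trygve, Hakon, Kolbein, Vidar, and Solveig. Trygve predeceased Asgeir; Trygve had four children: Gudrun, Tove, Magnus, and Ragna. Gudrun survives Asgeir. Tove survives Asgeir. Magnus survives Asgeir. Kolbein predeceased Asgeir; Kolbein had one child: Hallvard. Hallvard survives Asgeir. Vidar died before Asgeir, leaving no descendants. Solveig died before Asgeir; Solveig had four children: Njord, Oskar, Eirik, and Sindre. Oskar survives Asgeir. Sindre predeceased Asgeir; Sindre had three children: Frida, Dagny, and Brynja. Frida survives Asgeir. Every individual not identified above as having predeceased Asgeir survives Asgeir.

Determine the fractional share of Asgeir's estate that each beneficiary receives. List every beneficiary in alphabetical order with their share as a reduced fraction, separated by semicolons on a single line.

Brynja 1/80; Dagny 1/80; Eirik 3/80; Frida 1/80; Gudrun 3/80; Hakon 3/20; Hallvard 3/20; Jorunn 2/5; Magnus 3/80; Njord 3/80; Oskar 3/80; Ragna 3/80; Tove 3/80

Jorunn, as surviving spouse, takes 2/5.
The remaining 3/5 passes to Asgeir's descendants per stirpes.
Vidar left no surviving issue, so that branch lapses and is disregarded.
The 3/5 is divided into 4 equal shares of 3/20 among Trygve, Hakon, Kolbein, Solveig.
Trygve predeceased; the 3/20 allotted to Trygve's branch passes to Trygve's issue by representation.
The 3/20 is divided into 4 equal shares of 3/80 among Gudrun, Tove, Magnus, Ragna.
Gudrun is living and takes 3/80.
Tove is living and takes 3/80.
Magnus is living and takes 3/80.
Ragna is living and takes 3/80.
Hakon is living and takes 3/20.
Kolbein predeceased; the 3/20 allotted to Kolbein's branch passes to Kolbein's issue by representation.
Hallvard is the sole taker at this level and receives the full 3/20.
Solveig predeceased; the 3/20 allotted to Solveig's branch passes to Solveig's issue by representation.
The 3/20 is divided into 4 equal shares of 3/80 among Njord, Oskar, Eirik, Sindre.
Njord is living and takes 3/80.
Oskar is living and takes 3/80.
Eirik is living and takes 3/80.
Sindre predeceased; the 3/80 allotted to Sindre's branch passes to Sindre's issue by representation.
The 3/80 is divided into 3 equal shares of 1/80 among Frida, Dagny, Brynja.
Frida is living and takes 1/80.
Dagny is living and takes 1/80.
Brynja is living and takes 1/80.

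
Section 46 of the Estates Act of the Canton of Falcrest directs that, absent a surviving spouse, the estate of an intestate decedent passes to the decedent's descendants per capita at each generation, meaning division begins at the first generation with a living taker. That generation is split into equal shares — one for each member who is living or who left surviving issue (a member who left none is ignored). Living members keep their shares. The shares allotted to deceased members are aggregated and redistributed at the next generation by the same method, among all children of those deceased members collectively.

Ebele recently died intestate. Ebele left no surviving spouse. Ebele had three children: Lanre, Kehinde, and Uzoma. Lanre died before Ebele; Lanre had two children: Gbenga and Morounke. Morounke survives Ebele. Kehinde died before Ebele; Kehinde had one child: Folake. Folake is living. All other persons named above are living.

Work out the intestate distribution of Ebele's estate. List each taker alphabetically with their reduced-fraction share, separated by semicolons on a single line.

There is no surviving spouse, so the entire estate passes to Ebele's descendants per capita at each generation.
At generation 1 (Lanre, Kehinde, Uzoma) there are 3 shares of (1)/3 = 1/3 each.
Living: Uzoma — each takes 1/3.
Deceased: Lanre and Kehinde. Their combined 2/3 is pooled and carried to generation 2.
At generation 2 (Gbenga, Morounke, Folake) there are 3 shares of (2/3)/3 = 2/9 each.
Living: Gbenga, Morounke, and Folake — each takes 2/9.

Folake 2/9; Gbenga 2/9; Morounke 2/9; Uzoma 1/3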